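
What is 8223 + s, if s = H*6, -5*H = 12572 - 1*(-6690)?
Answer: -74457/5 ≈ -14891.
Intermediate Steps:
H = -19262/5 (H = -(12572 - 1*(-6690))/5 = -(12572 + 6690)/5 = -1/5*19262 = -19262/5 ≈ -3852.4)
s = -115572/5 (s = -19262/5*6 = -115572/5 ≈ -23114.)
8223 + s = 8223 - 115572/5 = -74457/5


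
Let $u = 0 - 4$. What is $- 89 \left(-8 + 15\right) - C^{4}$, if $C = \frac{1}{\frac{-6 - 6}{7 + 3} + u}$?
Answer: $- \frac{284696673}{456976} \approx -623.0$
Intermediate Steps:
$u = -4$ ($u = 0 - 4 = -4$)
$C = - \frac{5}{26}$ ($C = \frac{1}{\frac{-6 - 6}{7 + 3} - 4} = \frac{1}{- \frac{12}{10} - 4} = \frac{1}{\left(-12\right) \frac{1}{10} - 4} = \frac{1}{- \frac{6}{5} - 4} = \frac{1}{- \frac{26}{5}} = - \frac{5}{26} \approx -0.19231$)
$- 89 \left(-8 + 15\right) - C^{4} = - 89 \left(-8 + 15\right) - \left(- \frac{5}{26}\right)^{4} = \left(-89\right) 7 - \frac{625}{456976} = -623 - \frac{625}{456976} = - \frac{284696673}{456976}$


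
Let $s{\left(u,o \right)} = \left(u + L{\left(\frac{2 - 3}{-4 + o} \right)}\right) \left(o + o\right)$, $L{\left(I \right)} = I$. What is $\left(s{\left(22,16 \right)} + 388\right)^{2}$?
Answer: $\frac{10679824}{9} \approx 1.1866 \cdot 10^{6}$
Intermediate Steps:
$s{\left(u,o \right)} = 2 o \left(u - \frac{1}{-4 + o}\right)$ ($s{\left(u,o \right)} = \left(u + \frac{2 - 3}{-4 + o}\right) \left(o + o\right) = \left(u - \frac{1}{-4 + o}\right) 2 o = 2 o \left(u - \frac{1}{-4 + o}\right)$)
$\left(s{\left(22,16 \right)} + 388\right)^{2} = \left(2 \cdot 16 \frac{1}{-4 + 16} \left(-1 + 22 \left(-4 + 16\right)\right) + 388\right)^{2} = \left(2 \cdot 16 \cdot \frac{1}{12} \left(-1 + 22 \cdot 12\right) + 388\right)^{2} = \left(2 \cdot 16 \cdot \frac{1}{12} \left(-1 + 264\right) + 388\right)^{2} = \left(2 \cdot 16 \cdot \frac{1}{12} \cdot 263 + 388\right)^{2} = \left(\frac{2104}{3} + 388\right)^{2} = \left(\frac{3268}{3}\right)^{2} = \frac{10679824}{9}$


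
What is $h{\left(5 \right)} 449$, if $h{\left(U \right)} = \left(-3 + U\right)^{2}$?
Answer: $1796$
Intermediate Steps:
$h{\left(5 \right)} 449 = \left(-3 + 5\right)^{2} \cdot 449 = 2^{2} \cdot 449 = 4 \cdot 449 = 1796$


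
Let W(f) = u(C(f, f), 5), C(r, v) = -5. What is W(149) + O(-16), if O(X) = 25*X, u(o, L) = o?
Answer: -405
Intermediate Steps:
W(f) = -5
W(149) + O(-16) = -5 + 25*(-16) = -5 - 400 = -405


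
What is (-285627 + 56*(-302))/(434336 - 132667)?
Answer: -302539/301669 ≈ -1.0029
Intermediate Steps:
(-285627 + 56*(-302))/(434336 - 132667) = (-285627 - 16912)/301669 = -302539*1/301669 = -302539/301669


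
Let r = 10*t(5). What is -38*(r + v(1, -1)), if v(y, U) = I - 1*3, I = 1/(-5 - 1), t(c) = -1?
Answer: 1501/3 ≈ 500.33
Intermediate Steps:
I = -1/6 (I = 1/(-6) = -1/6 ≈ -0.16667)
v(y, U) = -19/6 (v(y, U) = -1/6 - 1*3 = -1/6 - 3 = -19/6)
r = -10 (r = 10*(-1) = -10)
-38*(r + v(1, -1)) = -38*(-10 - 19/6) = -38*(-79/6) = 1501/3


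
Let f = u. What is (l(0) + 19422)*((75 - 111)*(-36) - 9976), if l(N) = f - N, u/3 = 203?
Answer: -173869080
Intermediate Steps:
u = 609 (u = 3*203 = 609)
f = 609
l(N) = 609 - N
(l(0) + 19422)*((75 - 111)*(-36) - 9976) = ((609 - 1*0) + 19422)*((75 - 111)*(-36) - 9976) = ((609 + 0) + 19422)*(-36*(-36) - 9976) = (609 + 19422)*(1296 - 9976) = 20031*(-8680) = -173869080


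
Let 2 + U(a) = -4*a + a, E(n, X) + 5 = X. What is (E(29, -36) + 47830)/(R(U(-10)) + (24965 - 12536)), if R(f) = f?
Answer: 47789/12457 ≈ 3.8363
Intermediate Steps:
E(n, X) = -5 + X
U(a) = -2 - 3*a (U(a) = -2 + (-4*a + a) = -2 - 3*a)
(E(29, -36) + 47830)/(R(U(-10)) + (24965 - 12536)) = ((-5 - 36) + 47830)/((-2 - 3*(-10)) + (24965 - 12536)) = (-41 + 47830)/((-2 + 30) + 12429) = 47789/(28 + 12429) = 47789/12457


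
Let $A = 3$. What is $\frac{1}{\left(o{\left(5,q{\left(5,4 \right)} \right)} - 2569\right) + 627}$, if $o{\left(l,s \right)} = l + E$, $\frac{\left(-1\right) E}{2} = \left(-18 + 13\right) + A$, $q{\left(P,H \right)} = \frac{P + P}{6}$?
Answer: $- \frac{1}{1933} \approx -0.00051733$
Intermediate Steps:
$q{\left(P,H \right)} = \frac{P}{3}$ ($q{\left(P,H \right)} = 2 P \frac{1}{6} = \frac{P}{3}$)
$E = 4$ ($E = - 2 \left(\left(-18 + 13\right) + 3\right) = - 2 \left(-5 + 3\right) = \left(-2\right) \left(-2\right) = 4$)
$o{\left(l,s \right)} = 4 + l$ ($o{\left(l,s \right)} = l + 4 = 4 + l$)
$\frac{1}{\left(o{\left(5,q{\left(5,4 \right)} \right)} - 2569\right) + 627} = \frac{1}{\left(\left(4 + 5\right) - 2569\right) + 627} = \frac{1}{\left(9 - 2569\right) + 627} = \frac{1}{-2560 + 627} = \frac{1}{-1933} = - \frac{1}{1933}$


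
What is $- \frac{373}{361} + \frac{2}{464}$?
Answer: $- \frac{86175}{83752} \approx -1.0289$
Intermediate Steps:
$- \frac{373}{361} + \frac{2}{464} = \left(-373\right) \frac{1}{361} + 2 \cdot \frac{1}{464} = - \frac{373}{361} + \frac{1}{232} = - \frac{86175}{83752}$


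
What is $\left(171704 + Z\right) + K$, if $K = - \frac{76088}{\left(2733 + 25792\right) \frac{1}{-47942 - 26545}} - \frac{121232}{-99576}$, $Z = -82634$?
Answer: $\frac{14595571506676}{50721525} \approx 2.8776 \cdot 10^{5}$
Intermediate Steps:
$K = \frac{10077805274926}{50721525}$ ($K = - \frac{76088}{28525 \frac{1}{-74487}} - - \frac{15154}{12447} = - \frac{76088}{28525 \left(- \frac{1}{74487}\right)} + \frac{15154}{12447} = - \frac{76088}{- \frac{4075}{10641}} + \frac{15154}{12447} = \left(-76088\right) \left(- \frac{10641}{4075}\right) + \frac{15154}{12447} = \frac{809652408}{4075} + \frac{15154}{12447} = \frac{10077805274926}{50721525} \approx 1.9869 \cdot 10^{5}$)
$\left(171704 + Z\right) + K = \left(171704 - 82634\right) + \frac{10077805274926}{50721525} = 89070 + \frac{10077805274926}{50721525} = \frac{14595571506676}{50721525}$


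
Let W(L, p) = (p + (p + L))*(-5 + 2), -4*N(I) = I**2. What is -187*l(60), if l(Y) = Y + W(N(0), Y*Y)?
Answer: 4027980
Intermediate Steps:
N(I) = -I**2/4
W(L, p) = -6*p - 3*L (W(L, p) = (p + (L + p))*(-3) = (L + 2*p)*(-3) = -6*p - 3*L)
l(Y) = Y - 6*Y**2 (l(Y) = Y + (-6*Y*Y - (-3)*0**2/4) = Y + (-6*Y**2 - (-3)*0/4) = Y + (-6*Y**2 - 3*0) = Y + (-6*Y**2 + 0) = Y - 6*Y**2)
-187*l(60) = -11220*(1 - 6*60) = -11220*(1 - 360) = -11220*(-359) = -187*(-21540) = 4027980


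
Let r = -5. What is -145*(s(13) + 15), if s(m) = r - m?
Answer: 435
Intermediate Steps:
s(m) = -5 - m
-145*(s(13) + 15) = -145*((-5 - 1*13) + 15) = -145*((-5 - 13) + 15) = -145*(-18 + 15) = -145*(-3) = 435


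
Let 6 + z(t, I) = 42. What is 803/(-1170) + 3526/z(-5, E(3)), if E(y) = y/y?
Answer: 56896/585 ≈ 97.258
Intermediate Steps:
E(y) = 1
z(t, I) = 36 (z(t, I) = -6 + 42 = 36)
803/(-1170) + 3526/z(-5, E(3)) = 803/(-1170) + 3526/36 = 803*(-1/1170) + 3526*(1/36) = -803/1170 + 1763/18 = 56896/585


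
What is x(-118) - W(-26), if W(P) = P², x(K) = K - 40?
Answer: -834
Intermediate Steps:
x(K) = -40 + K
x(-118) - W(-26) = (-40 - 118) - 1*(-26)² = -158 - 1*676 = -158 - 676 = -834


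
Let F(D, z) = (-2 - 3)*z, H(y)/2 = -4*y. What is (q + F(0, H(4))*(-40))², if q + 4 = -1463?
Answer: 61889689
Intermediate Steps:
H(y) = -8*y (H(y) = 2*(-4*y) = -8*y)
q = -1467 (q = -4 - 1463 = -1467)
F(D, z) = -5*z
(q + F(0, H(4))*(-40))² = (-1467 - (-40)*4*(-40))² = (-1467 - 5*(-32)*(-40))² = (-1467 + 160*(-40))² = (-1467 - 6400)² = (-7867)² = 61889689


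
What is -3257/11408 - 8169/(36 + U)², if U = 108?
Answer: -3348523/4928256 ≈ -0.67945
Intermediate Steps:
-3257/11408 - 8169/(36 + U)² = -3257/11408 - 8169/(36 + 108)² = -3257*1/11408 - 8169/(144²) = -3257/11408 - 8169/20736 = -3257/11408 - 8169*1/20736 = -3257/11408 - 2723/6912 = -3348523/4928256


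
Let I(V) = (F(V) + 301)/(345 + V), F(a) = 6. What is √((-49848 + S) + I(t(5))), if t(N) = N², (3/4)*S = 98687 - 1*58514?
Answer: 3*√56537110/370 ≈ 60.966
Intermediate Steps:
S = 53564 (S = 4*(98687 - 1*58514)/3 = 4*(98687 - 58514)/3 = (4/3)*40173 = 53564)
I(V) = 307/(345 + V) (I(V) = (6 + 301)/(345 + V) = 307/(345 + V))
√((-49848 + S) + I(t(5))) = √((-49848 + 53564) + 307/(345 + 5²)) = √(3716 + 307/(345 + 25)) = √(3716 + 307/370) = √(1375227/370) = 3*√56537110/370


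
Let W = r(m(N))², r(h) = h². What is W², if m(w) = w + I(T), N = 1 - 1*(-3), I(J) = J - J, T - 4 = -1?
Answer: 65536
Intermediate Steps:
T = 3 (T = 4 - 1 = 3)
I(J) = 0
N = 4 (N = 1 + 3 = 4)
m(w) = w (m(w) = w + 0 = w)
W = 256 (W = (4²)² = 16² = 256)
W² = 256² = 65536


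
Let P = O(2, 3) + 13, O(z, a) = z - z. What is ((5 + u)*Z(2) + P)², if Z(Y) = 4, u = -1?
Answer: 841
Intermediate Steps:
O(z, a) = 0
P = 13 (P = 0 + 13 = 13)
((5 + u)*Z(2) + P)² = ((5 - 1)*4 + 13)² = (4*4 + 13)² = (16 + 13)² = 29² = 841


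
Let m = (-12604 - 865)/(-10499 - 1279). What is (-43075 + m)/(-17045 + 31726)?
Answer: -507323881/172912818 ≈ -2.9340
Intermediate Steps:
m = 13469/11778 (m = -13469/(-11778) = -13469*(-1/11778) = 13469/11778 ≈ 1.1436)
(-43075 + m)/(-17045 + 31726) = (-43075 + 13469/11778)/(-17045 + 31726) = -507323881/11778/14681 = -507323881/11778*1/14681 = -507323881/172912818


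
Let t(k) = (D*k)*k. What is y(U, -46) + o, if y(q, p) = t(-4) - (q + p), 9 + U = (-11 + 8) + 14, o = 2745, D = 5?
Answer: 2869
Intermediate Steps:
t(k) = 5*k² (t(k) = (5*k)*k = 5*k²)
U = 2 (U = -9 + ((-11 + 8) + 14) = -9 + (-3 + 14) = -9 + 11 = 2)
y(q, p) = 80 - p - q (y(q, p) = 5*(-4)² - (q + p) = 5*16 - (p + q) = 80 + (-p - q) = 80 - p - q)
y(U, -46) + o = (80 - 1*(-46) - 1*2) + 2745 = (80 + 46 - 2) + 2745 = 124 + 2745 = 2869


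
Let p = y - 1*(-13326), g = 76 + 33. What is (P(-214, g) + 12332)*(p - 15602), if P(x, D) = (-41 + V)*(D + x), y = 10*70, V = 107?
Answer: -8513552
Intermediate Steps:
g = 109
y = 700
P(x, D) = 66*D + 66*x (P(x, D) = (-41 + 107)*(D + x) = 66*(D + x) = 66*D + 66*x)
p = 14026 (p = 700 - 1*(-13326) = 700 + 13326 = 14026)
(P(-214, g) + 12332)*(p - 15602) = ((66*109 + 66*(-214)) + 12332)*(14026 - 15602) = ((7194 - 14124) + 12332)*(-1576) = (-6930 + 12332)*(-1576) = 5402*(-1576) = -8513552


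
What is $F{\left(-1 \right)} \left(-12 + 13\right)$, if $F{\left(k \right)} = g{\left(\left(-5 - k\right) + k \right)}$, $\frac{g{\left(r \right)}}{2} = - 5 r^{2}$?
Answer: $-250$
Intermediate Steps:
$g{\left(r \right)} = - 10 r^{2}$ ($g{\left(r \right)} = 2 \left(- 5 r^{2}\right) = - 10 r^{2}$)
$F{\left(k \right)} = -250$ ($F{\left(k \right)} = - 10 \left(\left(-5 - k\right) + k\right)^{2} = - 10 \left(-5\right)^{2} = \left(-10\right) 25 = -250$)
$F{\left(-1 \right)} \left(-12 + 13\right) = - 250 \left(-12 + 13\right) = \left(-250\right) 1 = -250$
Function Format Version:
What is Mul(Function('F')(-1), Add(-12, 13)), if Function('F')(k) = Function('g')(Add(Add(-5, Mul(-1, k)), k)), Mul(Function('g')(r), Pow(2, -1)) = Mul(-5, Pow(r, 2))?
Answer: -250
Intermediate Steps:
Function('g')(r) = Mul(-10, Pow(r, 2)) (Function('g')(r) = Mul(2, Mul(-5, Pow(r, 2))) = Mul(-10, Pow(r, 2)))
Function('F')(k) = -250 (Function('F')(k) = Mul(-10, Pow(Add(Add(-5, Mul(-1, k)), k), 2)) = Mul(-10, Pow(-5, 2)) = Mul(-10, 25) = -250)
Mul(Function('F')(-1), Add(-12, 13)) = Mul(-250, Add(-12, 13)) = Mul(-250, 1) = -250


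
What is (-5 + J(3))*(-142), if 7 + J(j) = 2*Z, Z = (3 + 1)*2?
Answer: -568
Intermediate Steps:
Z = 8 (Z = 4*2 = 8)
J(j) = 9 (J(j) = -7 + 2*8 = -7 + 16 = 9)
(-5 + J(3))*(-142) = (-5 + 9)*(-142) = 4*(-142) = -568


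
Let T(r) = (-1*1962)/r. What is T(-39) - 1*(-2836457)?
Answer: 36874595/13 ≈ 2.8365e+6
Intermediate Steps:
T(r) = -1962/r
T(-39) - 1*(-2836457) = -1962/(-39) - 1*(-2836457) = -1962*(-1/39) + 2836457 = 654/13 + 2836457 = 36874595/13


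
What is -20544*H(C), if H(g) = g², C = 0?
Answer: 0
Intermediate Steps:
-20544*H(C) = -20544*0² = -20544*0 = 0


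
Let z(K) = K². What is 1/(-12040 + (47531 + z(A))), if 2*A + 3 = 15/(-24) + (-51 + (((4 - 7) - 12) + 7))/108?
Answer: 186624/6624284185 ≈ 2.8173e-5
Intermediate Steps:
A = -901/432 (A = -3/2 + (15/(-24) + (-51 + (((4 - 7) - 12) + 7))/108)/2 = -3/2 + (15*(-1/24) + (-51 + ((-3 - 12) + 7))*(1/108))/2 = -3/2 + (-5/8 + (-51 + (-15 + 7))*(1/108))/2 = -3/2 + (-5/8 + (-51 - 8)*(1/108))/2 = -3/2 + (-5/8 - 59*1/108)/2 = -3/2 + (-5/8 - 59/108)/2 = -3/2 + (½)*(-253/216) = -3/2 - 253/432 = -901/432 ≈ -2.0856)
1/(-12040 + (47531 + z(A))) = 1/(-12040 + (47531 + (-901/432)²)) = 1/(-12040 + (47531 + 811801/186624)) = 1/(-12040 + 8871237145/186624) = 1/(6624284185/186624) = 186624/6624284185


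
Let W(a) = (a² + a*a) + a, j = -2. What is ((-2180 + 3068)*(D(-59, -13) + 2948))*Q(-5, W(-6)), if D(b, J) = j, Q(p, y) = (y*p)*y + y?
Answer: -56804866272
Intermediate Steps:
W(a) = a + 2*a² (W(a) = (a² + a²) + a = 2*a² + a = a + 2*a²)
Q(p, y) = y + p*y² (Q(p, y) = (p*y)*y + y = p*y² + y = y + p*y²)
D(b, J) = -2
((-2180 + 3068)*(D(-59, -13) + 2948))*Q(-5, W(-6)) = ((-2180 + 3068)*(-2 + 2948))*((-6*(1 + 2*(-6)))*(1 - (-30)*(1 + 2*(-6)))) = (888*2946)*((-6*(1 - 12))*(1 - (-30)*(1 - 12))) = 2616048*((-6*(-11))*(1 - (-30)*(-11))) = 2616048*(66*(1 - 5*66)) = 2616048*(66*(1 - 330)) = 2616048*(66*(-329)) = 2616048*(-21714) = -56804866272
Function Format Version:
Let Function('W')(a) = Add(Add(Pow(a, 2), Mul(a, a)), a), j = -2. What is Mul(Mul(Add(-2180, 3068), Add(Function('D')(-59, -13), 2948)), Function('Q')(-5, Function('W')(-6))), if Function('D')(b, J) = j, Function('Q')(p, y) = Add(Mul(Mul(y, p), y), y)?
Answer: -56804866272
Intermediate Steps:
Function('W')(a) = Add(a, Mul(2, Pow(a, 2))) (Function('W')(a) = Add(Add(Pow(a, 2), Pow(a, 2)), a) = Add(Mul(2, Pow(a, 2)), a) = Add(a, Mul(2, Pow(a, 2))))
Function('Q')(p, y) = Add(y, Mul(p, Pow(y, 2))) (Function('Q')(p, y) = Add(Mul(Mul(p, y), y), y) = Add(Mul(p, Pow(y, 2)), y) = Add(y, Mul(p, Pow(y, 2))))
Function('D')(b, J) = -2
Mul(Mul(Add(-2180, 3068), Add(Function('D')(-59, -13), 2948)), Function('Q')(-5, Function('W')(-6))) = Mul(Mul(Add(-2180, 3068), Add(-2, 2948)), Mul(Mul(-6, Add(1, Mul(2, -6))), Add(1, Mul(-5, Mul(-6, Add(1, Mul(2, -6))))))) = Mul(Mul(888, 2946), Mul(Mul(-6, Add(1, -12)), Add(1, Mul(-5, Mul(-6, Add(1, -12)))))) = Mul(2616048, Mul(Mul(-6, -11), Add(1, Mul(-5, Mul(-6, -11))))) = Mul(2616048, Mul(66, Add(1, Mul(-5, 66)))) = Mul(2616048, Mul(66, Add(1, -330))) = Mul(2616048, Mul(66, -329)) = Mul(2616048, -21714) = -56804866272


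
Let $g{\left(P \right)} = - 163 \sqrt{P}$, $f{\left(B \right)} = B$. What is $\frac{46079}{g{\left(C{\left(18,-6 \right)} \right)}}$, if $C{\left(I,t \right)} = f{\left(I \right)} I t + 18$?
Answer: $\frac{46079 i \sqrt{214}}{104646} \approx 6.4415 i$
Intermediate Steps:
$C{\left(I,t \right)} = 18 + t I^{2}$ ($C{\left(I,t \right)} = I I t + 18 = I^{2} t + 18 = t I^{2} + 18 = 18 + t I^{2}$)
$\frac{46079}{g{\left(C{\left(18,-6 \right)} \right)}} = \frac{46079}{\left(-163\right) \sqrt{18 - 6 \cdot 18^{2}}} = \frac{46079}{\left(-163\right) \sqrt{18 - 1944}} = \frac{46079}{\left(-163\right) \sqrt{-1926}} = \frac{46079}{\left(-163\right) 3 i \sqrt{214}} = \frac{46079}{\left(-489\right) i \sqrt{214}} = 46079 \frac{i \sqrt{214}}{104646} = \frac{46079 i \sqrt{214}}{104646}$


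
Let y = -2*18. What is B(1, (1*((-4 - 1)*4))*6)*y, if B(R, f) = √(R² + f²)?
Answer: -36*√14401 ≈ -4320.1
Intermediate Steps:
y = -36
B(1, (1*((-4 - 1)*4))*6)*y = √(1² + ((1*((-4 - 1)*4))*6)²)*(-36) = √(1 + ((1*(-5*4))*6)²)*(-36) = √(1 + ((1*(-20))*6)²)*(-36) = √(1 + (-20*6)²)*(-36) = √(1 + (-120)²)*(-36) = √(1 + 14400)*(-36) = √14401*(-36) = -36*√14401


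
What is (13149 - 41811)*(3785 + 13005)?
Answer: -481234980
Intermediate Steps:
(13149 - 41811)*(3785 + 13005) = -28662*16790 = -481234980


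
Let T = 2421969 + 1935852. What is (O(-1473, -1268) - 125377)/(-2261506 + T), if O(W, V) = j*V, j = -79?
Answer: -5041/419263 ≈ -0.012023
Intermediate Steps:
O(W, V) = -79*V
T = 4357821
(O(-1473, -1268) - 125377)/(-2261506 + T) = (-79*(-1268) - 125377)/(-2261506 + 4357821) = (100172 - 125377)/2096315 = -25205*1/2096315 = -5041/419263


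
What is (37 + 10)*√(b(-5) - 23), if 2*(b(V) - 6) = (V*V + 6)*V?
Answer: 141*I*√42/2 ≈ 456.89*I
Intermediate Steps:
b(V) = 6 + V*(6 + V²)/2 (b(V) = 6 + ((V*V + 6)*V)/2 = 6 + ((V² + 6)*V)/2 = 6 + ((6 + V²)*V)/2 = 6 + (V*(6 + V²))/2 = 6 + V*(6 + V²)/2)
(37 + 10)*√(b(-5) - 23) = (37 + 10)*√((6 + (½)*(-5)³ + 3*(-5)) - 23) = 47*√((6 + (½)*(-125) - 15) - 23) = 47*√((6 - 125/2 - 15) - 23) = 47*√(-143/2 - 23) = 47*√(-189/2) = 47*(3*I*√42/2) = 141*I*√42/2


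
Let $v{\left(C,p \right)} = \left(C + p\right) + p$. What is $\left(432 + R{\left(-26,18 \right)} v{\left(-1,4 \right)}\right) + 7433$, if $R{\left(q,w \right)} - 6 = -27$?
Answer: $7718$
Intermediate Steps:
$R{\left(q,w \right)} = -21$ ($R{\left(q,w \right)} = 6 - 27 = -21$)
$v{\left(C,p \right)} = C + 2 p$
$\left(432 + R{\left(-26,18 \right)} v{\left(-1,4 \right)}\right) + 7433 = \left(432 - 21 \left(-1 + 2 \cdot 4\right)\right) + 7433 = \left(432 - 21 \left(-1 + 8\right)\right) + 7433 = \left(432 - 147\right) + 7433 = 285 + 7433 = 7718$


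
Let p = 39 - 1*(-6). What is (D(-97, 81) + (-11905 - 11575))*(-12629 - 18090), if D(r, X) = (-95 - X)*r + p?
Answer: 195464997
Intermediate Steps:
p = 45 (p = 39 + 6 = 45)
D(r, X) = 45 + r*(-95 - X) (D(r, X) = (-95 - X)*r + 45 = r*(-95 - X) + 45 = 45 + r*(-95 - X))
(D(-97, 81) + (-11905 - 11575))*(-12629 - 18090) = ((45 - 95*(-97) - 1*81*(-97)) + (-11905 - 11575))*(-12629 - 18090) = ((45 + 9215 + 7857) - 23480)*(-30719) = (17117 - 23480)*(-30719) = -6363*(-30719) = 195464997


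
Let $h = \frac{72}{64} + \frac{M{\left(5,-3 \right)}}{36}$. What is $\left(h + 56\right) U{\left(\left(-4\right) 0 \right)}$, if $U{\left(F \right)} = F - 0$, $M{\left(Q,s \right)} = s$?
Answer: $0$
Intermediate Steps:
$h = \frac{25}{24}$ ($h = \frac{72}{64} - \frac{3}{36} = 72 \cdot \frac{1}{64} - \frac{1}{12} = \frac{9}{8} - \frac{1}{12} = \frac{25}{24} \approx 1.0417$)
$U{\left(F \right)} = F$ ($U{\left(F \right)} = F + 0 = F$)
$\left(h + 56\right) U{\left(\left(-4\right) 0 \right)} = \left(\frac{25}{24} + 56\right) \left(\left(-4\right) 0\right) = \frac{1369}{24} \cdot 0 = 0$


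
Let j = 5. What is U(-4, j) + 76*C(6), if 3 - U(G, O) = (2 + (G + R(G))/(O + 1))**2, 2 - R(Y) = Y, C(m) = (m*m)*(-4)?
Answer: -98518/9 ≈ -10946.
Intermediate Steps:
C(m) = -4*m**2 (C(m) = m**2*(-4) = -4*m**2)
R(Y) = 2 - Y
U(G, O) = 3 - (2 + 2/(1 + O))**2 (U(G, O) = 3 - (2 + (G + (2 - G))/(O + 1))**2 = 3 - (2 + 2/(1 + O))**2)
U(-4, j) + 76*C(6) = (3 - 4*(2 + 5)**2/(1 + 5)**2) + 76*(-4*6**2) = (3 - 4*7**2/6**2) + 76*(-4*36) = (3 - 4*1/36*49) + 76*(-144) = (3 - 49/9) - 10944 = -22/9 - 10944 = -98518/9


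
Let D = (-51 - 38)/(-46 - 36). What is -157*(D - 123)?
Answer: 1569529/82 ≈ 19141.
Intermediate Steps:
D = 89/82 (D = -89/(-82) = -89*(-1/82) = 89/82 ≈ 1.0854)
-157*(D - 123) = -157*(89/82 - 123) = -157*(-9997/82) = 1569529/82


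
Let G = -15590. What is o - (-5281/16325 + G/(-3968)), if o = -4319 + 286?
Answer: -130740806271/32388800 ≈ -4036.6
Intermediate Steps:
o = -4033
o - (-5281/16325 + G/(-3968)) = -4033 - (-5281/16325 - 15590/(-3968)) = -4033 - (-5281*1/16325 - 15590*(-1/3968)) = -4033 - (-5281/16325 + 7795/1984) = -4033 - 1*116775871/32388800 = -4033 - 116775871/32388800 = -130740806271/32388800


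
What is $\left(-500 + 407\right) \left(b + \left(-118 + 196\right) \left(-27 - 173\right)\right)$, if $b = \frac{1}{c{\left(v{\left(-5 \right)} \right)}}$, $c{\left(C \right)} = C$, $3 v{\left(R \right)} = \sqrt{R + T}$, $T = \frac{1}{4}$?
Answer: $1450800 + \frac{558 i \sqrt{19}}{19} \approx 1.4508 \cdot 10^{6} + 128.01 i$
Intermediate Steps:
$T = \frac{1}{4} \approx 0.25$
$v{\left(R \right)} = \frac{\sqrt{\frac{1}{4} + R}}{3}$ ($v{\left(R \right)} = \frac{\sqrt{R + \frac{1}{4}}}{3} = \frac{\sqrt{\frac{1}{4} + R}}{3}$)
$b = - \frac{6 i \sqrt{19}}{19}$ ($b = \frac{1}{\frac{1}{6} \sqrt{1 + 4 \left(-5\right)}} = \frac{1}{\frac{1}{6} \sqrt{1 - 20}} = \frac{1}{\frac{1}{6} \sqrt{-19}} = \frac{1}{\frac{1}{6} i \sqrt{19}} = - \frac{6 i \sqrt{19}}{19} \approx - 1.3765 i$)
$\left(-500 + 407\right) \left(b + \left(-118 + 196\right) \left(-27 - 173\right)\right) = \left(-500 + 407\right) \left(- \frac{6 i \sqrt{19}}{19} + \left(-118 + 196\right) \left(-27 - 173\right)\right) = - 93 \left(- \frac{6 i \sqrt{19}}{19} + 78 \left(-200\right)\right) = - 93 \left(- \frac{6 i \sqrt{19}}{19} - 15600\right) = - 93 \left(-15600 - \frac{6 i \sqrt{19}}{19}\right) = 1450800 + \frac{558 i \sqrt{19}}{19}$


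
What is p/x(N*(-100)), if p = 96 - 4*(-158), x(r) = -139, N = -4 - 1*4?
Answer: -728/139 ≈ -5.2374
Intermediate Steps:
N = -8 (N = -4 - 4 = -8)
p = 728 (p = 96 + 632 = 728)
p/x(N*(-100)) = 728/(-139) = 728*(-1/139) = -728/139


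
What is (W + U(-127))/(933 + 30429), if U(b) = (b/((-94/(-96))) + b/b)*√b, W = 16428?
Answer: 2738/5227 - 6049*I*√127/1474014 ≈ 0.52382 - 0.046247*I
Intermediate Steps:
U(b) = √b*(1 + 48*b/47) (U(b) = (b/((-94*(-1/96))) + 1)*√b = (b/(47/48) + 1)*√b = (b*(48/47) + 1)*√b = (48*b/47 + 1)*√b = (1 + 48*b/47)*√b = √b*(1 + 48*b/47))
(W + U(-127))/(933 + 30429) = (16428 + √(-127)*(47 + 48*(-127))/47)/(933 + 30429) = (16428 + (I*√127)*(47 - 6096)/47)/31362 = (16428 + (1/47)*(I*√127)*(-6049))*(1/31362) = (16428 - 6049*I*√127/47)*(1/31362) = 2738/5227 - 6049*I*√127/1474014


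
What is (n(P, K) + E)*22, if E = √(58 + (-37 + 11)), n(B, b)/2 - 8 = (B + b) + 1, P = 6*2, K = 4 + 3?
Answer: 1232 + 88*√2 ≈ 1356.5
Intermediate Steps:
K = 7
P = 12
n(B, b) = 18 + 2*B + 2*b (n(B, b) = 16 + 2*((B + b) + 1) = 16 + 2*(1 + B + b) = 16 + (2 + 2*B + 2*b) = 18 + 2*B + 2*b)
E = 4*√2 (E = √(58 - 26) = √32 = 4*√2 ≈ 5.6569)
(n(P, K) + E)*22 = ((18 + 2*12 + 2*7) + 4*√2)*22 = ((18 + 24 + 14) + 4*√2)*22 = (56 + 4*√2)*22 = 1232 + 88*√2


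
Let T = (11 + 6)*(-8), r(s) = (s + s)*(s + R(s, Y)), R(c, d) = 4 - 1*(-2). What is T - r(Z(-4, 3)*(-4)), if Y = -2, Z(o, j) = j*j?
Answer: -2296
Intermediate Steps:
Z(o, j) = j²
R(c, d) = 6 (R(c, d) = 4 + 2 = 6)
r(s) = 2*s*(6 + s) (r(s) = (s + s)*(s + 6) = (2*s)*(6 + s) = 2*s*(6 + s))
T = -136 (T = 17*(-8) = -136)
T - r(Z(-4, 3)*(-4)) = -136 - 2*3²*(-4)*(6 + 3²*(-4)) = -136 - 2*9*(-4)*(6 + 9*(-4)) = -136 - 2*(-36)*(6 - 36) = -136 - 2*(-36)*(-30) = -136 - 1*2160 = -136 - 2160 = -2296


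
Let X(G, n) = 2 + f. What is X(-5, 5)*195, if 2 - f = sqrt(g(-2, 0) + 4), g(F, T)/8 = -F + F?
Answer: 390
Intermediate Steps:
g(F, T) = 0 (g(F, T) = 8*(-F + F) = 8*0 = 0)
f = 0 (f = 2 - sqrt(0 + 4) = 2 - sqrt(4) = 2 - 1*2 = 2 - 2 = 0)
X(G, n) = 2 (X(G, n) = 2 + 0 = 2)
X(-5, 5)*195 = 2*195 = 390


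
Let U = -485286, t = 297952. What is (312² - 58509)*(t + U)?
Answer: -7275115890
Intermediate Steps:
(312² - 58509)*(t + U) = (312² - 58509)*(297952 - 485286) = (97344 - 58509)*(-187334) = 38835*(-187334) = -7275115890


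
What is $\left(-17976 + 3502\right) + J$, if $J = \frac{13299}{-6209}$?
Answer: $- \frac{89882365}{6209} \approx -14476.0$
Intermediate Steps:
$J = - \frac{13299}{6209}$ ($J = 13299 \left(- \frac{1}{6209}\right) = - \frac{13299}{6209} \approx -2.1419$)
$\left(-17976 + 3502\right) + J = \left(-17976 + 3502\right) - \frac{13299}{6209} = -14474 - \frac{13299}{6209} = - \frac{89882365}{6209}$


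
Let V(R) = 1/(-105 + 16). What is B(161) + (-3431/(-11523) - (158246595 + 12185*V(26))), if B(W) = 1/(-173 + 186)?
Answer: -2109759339616016/13332111 ≈ -1.5825e+8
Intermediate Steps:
V(R) = -1/89 (V(R) = 1/(-89) = -1/89)
B(W) = 1/13
B(161) + (-3431/(-11523) - (158246595 + 12185*V(26))) = 1/13 + (-3431/(-11523) - 12185/(1/(12987 - 1/89))) = 1/13 + (-3431*(-1/11523) - 12185/(1/(1155842/89))) = 1/13 + (3431/11523 - 12185/89/1155842) = 1/13 + (3431/11523 - 12185*1155842/89) = 1/13 + (3431/11523 - 14083934770/89) = 1/13 - 162289180049351/1025547 = -2109759339616016/13332111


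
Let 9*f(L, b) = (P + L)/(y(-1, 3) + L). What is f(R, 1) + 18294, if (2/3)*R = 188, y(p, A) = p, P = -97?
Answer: 46265711/2529 ≈ 18294.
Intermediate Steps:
R = 282 (R = (3/2)*188 = 282)
f(L, b) = (-97 + L)/(9*(-1 + L)) (f(L, b) = ((-97 + L)/(-1 + L))/9 = (-97 + L)/(9*(-1 + L)))
f(R, 1) + 18294 = (-97 + 282)/(9*(-1 + 282)) + 18294 = (1/9)*185/281 + 18294 = (1/9)*(1/281)*185 + 18294 = 185/2529 + 18294 = 46265711/2529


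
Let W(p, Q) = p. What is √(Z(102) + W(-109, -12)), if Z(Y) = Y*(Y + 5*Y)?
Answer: 11*√515 ≈ 249.63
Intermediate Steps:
Z(Y) = 6*Y² (Z(Y) = Y*(6*Y) = 6*Y²)
√(Z(102) + W(-109, -12)) = √(6*102² - 109) = √(6*10404 - 109) = √(62424 - 109) = √62315 = 11*√515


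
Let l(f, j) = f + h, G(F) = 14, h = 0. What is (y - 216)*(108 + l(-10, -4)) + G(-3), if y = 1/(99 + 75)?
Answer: -1840349/87 ≈ -21153.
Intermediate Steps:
y = 1/174 ≈ 0.0057471
l(f, j) = f (l(f, j) = f + 0 = f)
(y - 216)*(108 + l(-10, -4)) + G(-3) = (1/174 - 216)*(108 - 10) + 14 = -37583/174*98 + 14 = -1841567/87 + 14 = -1840349/87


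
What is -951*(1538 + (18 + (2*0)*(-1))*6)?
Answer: -1565346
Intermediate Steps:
-951*(1538 + (18 + (2*0)*(-1))*6) = -951*(1538 + (18 + 0*(-1))*6) = -951*(1538 + (18 + 0)*6) = -951*(1538 + 18*6) = -951*(1538 + 108) = -951*1646 = -1565346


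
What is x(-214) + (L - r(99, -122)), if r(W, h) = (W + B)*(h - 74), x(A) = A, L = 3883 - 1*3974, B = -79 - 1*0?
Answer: 3615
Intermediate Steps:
B = -79 (B = -79 + 0 = -79)
L = -91 (L = 3883 - 3974 = -91)
r(W, h) = (-79 + W)*(-74 + h) (r(W, h) = (W - 79)*(h - 74) = (-79 + W)*(-74 + h))
x(-214) + (L - r(99, -122)) = -214 + (-91 - (5846 - 79*(-122) - 74*99 + 99*(-122))) = -214 + (-91 - (5846 + 9638 - 7326 - 12078)) = -214 + (-91 - 1*(-3920)) = -214 + (-91 + 3920) = -214 + 3829 = 3615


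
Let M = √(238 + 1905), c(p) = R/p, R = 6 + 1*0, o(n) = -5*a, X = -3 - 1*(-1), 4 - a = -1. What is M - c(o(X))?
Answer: 6/25 + √2143 ≈ 46.533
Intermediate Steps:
a = 5 (a = 4 - 1*(-1) = 4 + 1 = 5)
X = -2 (X = -3 + 1 = -2)
o(n) = -25 (o(n) = -5*5 = -25)
R = 6 (R = 6 + 0 = 6)
c(p) = 6/p
M = √2143 ≈ 46.293
M - c(o(X)) = √2143 - 6/(-25) = √2143 - 6*(-1)/25 = √2143 - 1*(-6/25) = √2143 + 6/25 = 6/25 + √2143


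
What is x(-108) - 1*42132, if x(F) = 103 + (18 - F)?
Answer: -41903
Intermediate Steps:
x(F) = 121 - F
x(-108) - 1*42132 = (121 - 1*(-108)) - 1*42132 = (121 + 108) - 42132 = 229 - 42132 = -41903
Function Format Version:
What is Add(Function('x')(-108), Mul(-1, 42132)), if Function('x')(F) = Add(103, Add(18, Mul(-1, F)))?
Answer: -41903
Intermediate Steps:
Function('x')(F) = Add(121, Mul(-1, F))
Add(Function('x')(-108), Mul(-1, 42132)) = Add(Add(121, Mul(-1, -108)), Mul(-1, 42132)) = Add(Add(121, 108), -42132) = Add(229, -42132) = -41903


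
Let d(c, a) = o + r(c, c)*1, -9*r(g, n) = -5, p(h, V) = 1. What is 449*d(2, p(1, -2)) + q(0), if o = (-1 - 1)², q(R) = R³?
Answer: 18409/9 ≈ 2045.4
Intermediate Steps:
o = 4 (o = (-2)² = 4)
r(g, n) = 5/9 (r(g, n) = -⅑*(-5) = 5/9)
d(c, a) = 41/9 (d(c, a) = 4 + (5/9)*1 = 4 + 5/9 = 41/9)
449*d(2, p(1, -2)) + q(0) = 449*(41/9) + 0³ = 18409/9 + 0 = 18409/9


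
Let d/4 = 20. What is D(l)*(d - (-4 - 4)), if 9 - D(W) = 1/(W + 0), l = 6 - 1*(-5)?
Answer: 784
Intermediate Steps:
d = 80 (d = 4*20 = 80)
l = 11 (l = 6 + 5 = 11)
D(W) = 9 - 1/W (D(W) = 9 - 1/(W + 0) = 9 - 1/W)
D(l)*(d - (-4 - 4)) = (9 - 1/11)*(80 - (-4 - 4)) = (9 - 1*1/11)*(80 - 1*(-8)) = (9 - 1/11)*(80 + 8) = (98/11)*88 = 784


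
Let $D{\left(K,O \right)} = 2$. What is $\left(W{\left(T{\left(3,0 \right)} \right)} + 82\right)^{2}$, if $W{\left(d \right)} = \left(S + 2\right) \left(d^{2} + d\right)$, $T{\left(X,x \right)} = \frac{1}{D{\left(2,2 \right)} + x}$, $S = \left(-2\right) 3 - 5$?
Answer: $\frac{90601}{16} \approx 5662.6$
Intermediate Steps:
$S = -11$ ($S = -6 - 5 = -11$)
$T{\left(X,x \right)} = \frac{1}{2 + x}$
$W{\left(d \right)} = - 9 d - 9 d^{2}$ ($W{\left(d \right)} = \left(-11 + 2\right) \left(d^{2} + d\right) = - 9 \left(d + d^{2}\right) = - 9 d - 9 d^{2}$)
$\left(W{\left(T{\left(3,0 \right)} \right)} + 82\right)^{2} = \left(\frac{9 \left(-1 - \frac{1}{2 + 0}\right)}{2 + 0} + 82\right)^{2} = \left(\frac{9 \left(-1 - \frac{1}{2}\right)}{2} + 82\right)^{2} = \left(9 \cdot \frac{1}{2} \left(-1 - \frac{1}{2}\right) + 82\right)^{2} = \left(9 \cdot \frac{1}{2} \left(- \frac{3}{2}\right) + 82\right)^{2} = \left(- \frac{27}{4} + 82\right)^{2} = \left(\frac{301}{4}\right)^{2} = \frac{90601}{16}$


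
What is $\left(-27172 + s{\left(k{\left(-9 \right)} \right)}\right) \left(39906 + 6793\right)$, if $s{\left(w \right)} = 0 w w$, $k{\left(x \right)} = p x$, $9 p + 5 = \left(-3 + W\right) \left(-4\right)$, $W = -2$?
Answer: $-1268905228$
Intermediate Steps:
$p = \frac{5}{3}$ ($p = - \frac{5}{9} + \frac{\left(-3 - 2\right) \left(-4\right)}{9} = - \frac{5}{9} + \frac{\left(-5\right) \left(-4\right)}{9} = - \frac{5}{9} + \frac{1}{9} \cdot 20 = - \frac{5}{9} + \frac{20}{9} = \frac{5}{3} \approx 1.6667$)
$k{\left(x \right)} = \frac{5 x}{3}$
$s{\left(w \right)} = 0$ ($s{\left(w \right)} = 0 w = 0$)
$\left(-27172 + s{\left(k{\left(-9 \right)} \right)}\right) \left(39906 + 6793\right) = \left(-27172 + 0\right) \left(39906 + 6793\right) = \left(-27172\right) 46699 = -1268905228$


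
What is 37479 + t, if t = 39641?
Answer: 77120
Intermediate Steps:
37479 + t = 37479 + 39641 = 77120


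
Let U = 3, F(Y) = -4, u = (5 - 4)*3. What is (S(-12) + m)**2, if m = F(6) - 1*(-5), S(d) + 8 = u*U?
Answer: 4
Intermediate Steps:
u = 3 (u = 1*3 = 3)
S(d) = 1 (S(d) = -8 + 3*3 = -8 + 9 = 1)
m = 1 (m = -4 - 1*(-5) = -4 + 5 = 1)
(S(-12) + m)**2 = (1 + 1)**2 = 2**2 = 4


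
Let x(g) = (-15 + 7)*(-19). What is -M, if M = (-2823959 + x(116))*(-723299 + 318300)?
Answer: -1143639011193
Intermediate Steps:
x(g) = 152 (x(g) = -8*(-19) = 152)
M = 1143639011193 (M = (-2823959 + 152)*(-723299 + 318300) = -2823807*(-404999) = 1143639011193)
-M = -1*1143639011193 = -1143639011193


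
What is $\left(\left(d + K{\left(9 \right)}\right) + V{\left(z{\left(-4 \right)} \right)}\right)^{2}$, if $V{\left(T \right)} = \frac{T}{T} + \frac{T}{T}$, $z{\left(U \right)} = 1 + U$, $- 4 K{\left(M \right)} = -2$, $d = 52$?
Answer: $\frac{11881}{4} \approx 2970.3$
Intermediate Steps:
$K{\left(M \right)} = \frac{1}{2}$ ($K{\left(M \right)} = \left(- \frac{1}{4}\right) \left(-2\right) = \frac{1}{2}$)
$V{\left(T \right)} = 2$ ($V{\left(T \right)} = 1 + 1 = 2$)
$\left(\left(d + K{\left(9 \right)}\right) + V{\left(z{\left(-4 \right)} \right)}\right)^{2} = \left(\left(52 + \frac{1}{2}\right) + 2\right)^{2} = \left(\frac{105}{2} + 2\right)^{2} = \left(\frac{109}{2}\right)^{2} = \frac{11881}{4}$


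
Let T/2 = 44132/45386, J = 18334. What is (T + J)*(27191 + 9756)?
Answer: 1397596164138/2063 ≈ 6.7746e+8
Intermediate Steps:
T = 4012/2063 (T = 2*(44132/45386) = 2*(44132*(1/45386)) = 2*(2006/2063) = 4012/2063 ≈ 1.9447)
(T + J)*(27191 + 9756) = (4012/2063 + 18334)*(27191 + 9756) = (37827054/2063)*36947 = 1397596164138/2063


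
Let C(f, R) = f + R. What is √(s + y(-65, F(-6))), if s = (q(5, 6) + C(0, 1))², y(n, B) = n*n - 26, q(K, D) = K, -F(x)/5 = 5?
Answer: 11*√35 ≈ 65.077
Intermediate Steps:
F(x) = -25 (F(x) = -5*5 = -25)
C(f, R) = R + f
y(n, B) = -26 + n² (y(n, B) = n² - 26 = -26 + n²)
s = 36 (s = (5 + (1 + 0))² = (5 + 1)² = 6² = 36)
√(s + y(-65, F(-6))) = √(36 + (-26 + (-65)²)) = √(36 + (-26 + 4225)) = √(36 + 4199) = √4235 = 11*√35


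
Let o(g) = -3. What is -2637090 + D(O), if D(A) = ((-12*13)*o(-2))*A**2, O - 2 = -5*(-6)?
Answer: -2157858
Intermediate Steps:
O = 32 (O = 2 - 5*(-6) = 2 + 30 = 32)
D(A) = 468*A**2 (D(A) = (-12*13*(-3))*A**2 = (-156*(-3))*A**2 = 468*A**2)
-2637090 + D(O) = -2637090 + 468*32**2 = -2637090 + 468*1024 = -2637090 + 479232 = -2157858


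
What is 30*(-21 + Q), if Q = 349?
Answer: 9840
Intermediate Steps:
30*(-21 + Q) = 30*(-21 + 349) = 30*328 = 9840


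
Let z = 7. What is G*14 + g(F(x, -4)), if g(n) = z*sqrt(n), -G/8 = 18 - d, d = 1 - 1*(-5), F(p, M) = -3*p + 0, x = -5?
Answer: -1344 + 7*sqrt(15) ≈ -1316.9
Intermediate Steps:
F(p, M) = -3*p
d = 6 (d = 1 + 5 = 6)
G = -96 (G = -8*(18 - 1*6) = -8*(18 - 6) = -8*12 = -96)
g(n) = 7*sqrt(n)
G*14 + g(F(x, -4)) = -96*14 + 7*sqrt(-3*(-5)) = -1344 + 7*sqrt(15)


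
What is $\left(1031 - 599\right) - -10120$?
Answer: $10552$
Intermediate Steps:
$\left(1031 - 599\right) - -10120 = 432 + 10120 = 10552$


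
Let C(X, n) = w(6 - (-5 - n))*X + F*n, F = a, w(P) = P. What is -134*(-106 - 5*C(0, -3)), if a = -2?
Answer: 18224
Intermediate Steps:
F = -2
C(X, n) = -2*n + X*(11 + n) (C(X, n) = (6 - (-5 - n))*X - 2*n = (6 + (5 + n))*X - 2*n = (11 + n)*X - 2*n = X*(11 + n) - 2*n = -2*n + X*(11 + n))
-134*(-106 - 5*C(0, -3)) = -134*(-106 - 5*(-2*(-3) + 0*(11 - 3))) = -134*(-106 - 5*(6 + 0*8)) = -134*(-106 - 5*(6 + 0)) = -134*(-106 - 5*6) = -134*(-106 - 30) = -134*(-136) = 18224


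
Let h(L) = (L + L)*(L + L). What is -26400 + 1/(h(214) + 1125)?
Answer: -4865757599/184309 ≈ -26400.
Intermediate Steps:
h(L) = 4*L² (h(L) = (2*L)*(2*L) = 4*L²)
-26400 + 1/(h(214) + 1125) = -26400 + 1/(4*214² + 1125) = -26400 + 1/(4*45796 + 1125) = -26400 + 1/(183184 + 1125) = -26400 + 1/184309 = -4865757599/184309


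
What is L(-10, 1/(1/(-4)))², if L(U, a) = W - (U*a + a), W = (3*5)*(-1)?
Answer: 2601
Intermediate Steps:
W = -15 (W = 15*(-1) = -15)
L(U, a) = -15 - a - U*a (L(U, a) = -15 - (U*a + a) = -15 - (a + U*a) = -15 + (-a - U*a) = -15 - a - U*a)
L(-10, 1/(1/(-4)))² = (-15 - 1/(1/(-4)) - 1*(-10)/1/(-4))² = (-15 - 1/(-¼) - 1*(-10)/(-¼))² = (-15 - 1*(-4) - 1*(-10)*(-4))² = (-15 + 4 - 40)² = (-51)² = 2601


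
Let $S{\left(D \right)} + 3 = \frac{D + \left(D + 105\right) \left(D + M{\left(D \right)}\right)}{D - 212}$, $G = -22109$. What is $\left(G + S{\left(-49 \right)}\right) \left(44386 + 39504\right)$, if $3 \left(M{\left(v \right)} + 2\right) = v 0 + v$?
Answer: $- \frac{1451484661930}{783} \approx -1.8537 \cdot 10^{9}$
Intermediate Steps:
$M{\left(v \right)} = -2 + \frac{v}{3}$ ($M{\left(v \right)} = -2 + \frac{v 0 + v}{3} = -2 + \frac{0 + v}{3} = -2 + \frac{v}{3}$)
$S{\left(D \right)} = -3 + \frac{D + \left(-2 + \frac{4 D}{3}\right) \left(105 + D\right)}{-212 + D}$ ($S{\left(D \right)} = -3 + \frac{D + \left(D + 105\right) \left(D + \left(-2 + \frac{D}{3}\right)\right)}{D - 212} = -3 + \frac{D + \left(105 + D\right) \left(-2 + \frac{4 D}{3}\right)}{-212 + D} = -3 + \frac{D + \left(-2 + \frac{4 D}{3}\right) \left(105 + D\right)}{-212 + D}$)
$\left(G + S{\left(-49 \right)}\right) \left(44386 + 39504\right) = \left(-22109 + \frac{2 \left(639 + 2 \left(-49\right)^{2} + 204 \left(-49\right)\right)}{3 \left(-212 - 49\right)}\right) \left(44386 + 39504\right) = \left(-22109 + \frac{2 \left(639 + 2 \cdot 2401 - 9996\right)}{3 \left(-261\right)}\right) 83890 = \left(-22109 + \frac{2}{3} \left(- \frac{1}{261}\right) \left(639 + 4802 - 9996\right)\right) 83890 = \left(-22109 + \frac{2}{3} \left(- \frac{1}{261}\right) \left(-4555\right)\right) 83890 = \left(-22109 + \frac{9110}{783}\right) 83890 = \left(- \frac{17302237}{783}\right) 83890 = - \frac{1451484661930}{783}$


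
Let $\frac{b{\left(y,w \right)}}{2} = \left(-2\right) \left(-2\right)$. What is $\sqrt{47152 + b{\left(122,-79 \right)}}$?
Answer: $6 \sqrt{1310} \approx 217.16$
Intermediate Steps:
$b{\left(y,w \right)} = 8$ ($b{\left(y,w \right)} = 2 \left(\left(-2\right) \left(-2\right)\right) = 2 \cdot 4 = 8$)
$\sqrt{47152 + b{\left(122,-79 \right)}} = \sqrt{47152 + 8} = \sqrt{47160} = 6 \sqrt{1310}$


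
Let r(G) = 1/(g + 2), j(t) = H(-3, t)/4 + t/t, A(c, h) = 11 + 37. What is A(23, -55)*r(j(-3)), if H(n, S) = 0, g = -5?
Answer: -16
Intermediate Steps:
A(c, h) = 48
j(t) = 1 (j(t) = 0/4 + t/t = 0*(¼) + 1 = 0 + 1 = 1)
r(G) = -⅓ (r(G) = 1/(-5 + 2) = 1/(-3) = -⅓)
A(23, -55)*r(j(-3)) = 48*(-⅓) = -16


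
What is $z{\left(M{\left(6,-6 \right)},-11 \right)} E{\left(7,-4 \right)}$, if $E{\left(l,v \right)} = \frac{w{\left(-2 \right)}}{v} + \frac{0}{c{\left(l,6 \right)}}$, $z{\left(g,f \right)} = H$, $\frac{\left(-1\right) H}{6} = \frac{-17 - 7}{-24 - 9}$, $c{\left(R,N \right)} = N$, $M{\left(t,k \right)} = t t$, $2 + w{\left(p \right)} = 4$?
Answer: $\frac{24}{11} \approx 2.1818$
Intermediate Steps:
$w{\left(p \right)} = 2$ ($w{\left(p \right)} = -2 + 4 = 2$)
$M{\left(t,k \right)} = t^{2}$
$H = - \frac{48}{11}$ ($H = - 6 \frac{-17 - 7}{-24 - 9} = - 6 \left(- \frac{24}{-33}\right) = - 6 \left(\left(-24\right) \left(- \frac{1}{33}\right)\right) = \left(-6\right) \frac{8}{11} = - \frac{48}{11} \approx -4.3636$)
$z{\left(g,f \right)} = - \frac{48}{11}$
$E{\left(l,v \right)} = \frac{2}{v}$ ($E{\left(l,v \right)} = \frac{2}{v} + \frac{0}{6} = \frac{2}{v} + 0 \cdot \frac{1}{6} = \frac{2}{v} + 0 = \frac{2}{v}$)
$z{\left(M{\left(6,-6 \right)},-11 \right)} E{\left(7,-4 \right)} = - \frac{48 \frac{2}{-4}}{11} = - \frac{48 \cdot 2 \left(- \frac{1}{4}\right)}{11} = \left(- \frac{48}{11}\right) \left(- \frac{1}{2}\right) = \frac{24}{11}$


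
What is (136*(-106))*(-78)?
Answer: 1124448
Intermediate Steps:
(136*(-106))*(-78) = -14416*(-78) = 1124448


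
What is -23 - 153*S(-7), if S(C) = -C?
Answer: -1094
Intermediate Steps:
-23 - 153*S(-7) = -23 - (-153)*(-7) = -23 - 153*7 = -23 - 1071 = -1094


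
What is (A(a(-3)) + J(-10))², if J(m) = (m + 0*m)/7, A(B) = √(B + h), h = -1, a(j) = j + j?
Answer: (10 - 7*I*√7)²/49 ≈ -4.9592 - 7.5593*I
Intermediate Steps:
a(j) = 2*j
A(B) = √(-1 + B) (A(B) = √(B - 1) = √(-1 + B))
J(m) = m/7 (J(m) = (m + 0)*(⅐) = m*(⅐) = m/7)
(A(a(-3)) + J(-10))² = (√(-1 + 2*(-3)) + (⅐)*(-10))² = (√(-1 - 6) - 10/7)² = (√(-7) - 10/7)² = (I*√7 - 10/7)² = (-10/7 + I*√7)²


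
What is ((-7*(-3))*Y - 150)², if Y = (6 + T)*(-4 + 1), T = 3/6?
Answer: 1252161/4 ≈ 3.1304e+5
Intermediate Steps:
T = ½ (T = 3*(⅙) = ½ ≈ 0.50000)
Y = -39/2 (Y = (6 + ½)*(-4 + 1) = (13/2)*(-3) = -39/2 ≈ -19.500)
((-7*(-3))*Y - 150)² = (-7*(-3)*(-39/2) - 150)² = (21*(-39/2) - 150)² = (-819/2 - 150)² = (-1119/2)² = 1252161/4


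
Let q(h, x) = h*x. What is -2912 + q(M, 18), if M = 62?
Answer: -1796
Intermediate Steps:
-2912 + q(M, 18) = -2912 + 62*18 = -2912 + 1116 = -1796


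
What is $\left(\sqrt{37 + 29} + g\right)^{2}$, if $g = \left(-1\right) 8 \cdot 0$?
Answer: $66$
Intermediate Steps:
$g = 0$ ($g = \left(-8\right) 0 = 0$)
$\left(\sqrt{37 + 29} + g\right)^{2} = \left(\sqrt{37 + 29} + 0\right)^{2} = \left(\sqrt{66} + 0\right)^{2} = \left(\sqrt{66}\right)^{2} = 66$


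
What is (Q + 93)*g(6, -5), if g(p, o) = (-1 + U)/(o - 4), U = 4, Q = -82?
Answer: -11/3 ≈ -3.6667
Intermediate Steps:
g(p, o) = 3/(-4 + o) (g(p, o) = (-1 + 4)/(o - 4) = 3/(-4 + o))
(Q + 93)*g(6, -5) = (-82 + 93)*(3/(-4 - 5)) = 11*(3/(-9)) = 11*(3*(-1/9)) = 11*(-1/3) = -11/3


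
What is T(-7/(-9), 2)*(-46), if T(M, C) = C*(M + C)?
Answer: -2300/9 ≈ -255.56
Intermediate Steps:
T(M, C) = C*(C + M)
T(-7/(-9), 2)*(-46) = (2*(2 - 7/(-9)))*(-46) = (2*(2 - 7*(-1/9)))*(-46) = (2*(2 + 7/9))*(-46) = (2*(25/9))*(-46) = (50/9)*(-46) = -2300/9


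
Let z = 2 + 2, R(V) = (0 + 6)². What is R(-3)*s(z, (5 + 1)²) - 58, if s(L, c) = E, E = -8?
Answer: -346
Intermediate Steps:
R(V) = 36 (R(V) = 6² = 36)
z = 4
s(L, c) = -8
R(-3)*s(z, (5 + 1)²) - 58 = 36*(-8) - 58 = -288 - 58 = -346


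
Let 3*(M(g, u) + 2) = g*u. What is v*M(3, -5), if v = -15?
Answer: 105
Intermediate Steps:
M(g, u) = -2 + g*u/3 (M(g, u) = -2 + (g*u)/3 = -2 + g*u/3)
v*M(3, -5) = -15*(-2 + (⅓)*3*(-5)) = -15*(-2 - 5) = -15*(-7) = 105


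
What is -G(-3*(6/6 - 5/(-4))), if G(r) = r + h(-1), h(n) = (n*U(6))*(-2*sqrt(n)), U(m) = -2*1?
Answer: 27/4 + 4*I ≈ 6.75 + 4.0*I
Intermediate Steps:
U(m) = -2
h(n) = 4*n**(3/2) (h(n) = (n*(-2))*(-2*sqrt(n)) = (-2*n)*(-2*sqrt(n)) = 4*n**(3/2))
G(r) = r - 4*I (G(r) = r + 4*(-1)**(3/2) = r + 4*(-I) = r - 4*I)
-G(-3*(6/6 - 5/(-4))) = -(-3*(6/6 - 5/(-4)) - 4*I) = -(-3*(6*(1/6) - 5*(-1/4)) - 4*I) = -(-3*(1 + 5/4) - 4*I) = -(-3*9/4 - 4*I) = -(-27/4 - 4*I) = 27/4 + 4*I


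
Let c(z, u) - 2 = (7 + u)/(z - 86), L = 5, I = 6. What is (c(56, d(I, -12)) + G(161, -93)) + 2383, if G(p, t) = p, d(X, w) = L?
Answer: 12728/5 ≈ 2545.6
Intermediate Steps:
d(X, w) = 5
c(z, u) = 2 + (7 + u)/(-86 + z) (c(z, u) = 2 + (7 + u)/(z - 86) = 2 + (7 + u)/(-86 + z))
(c(56, d(I, -12)) + G(161, -93)) + 2383 = ((-165 + 5 + 2*56)/(-86 + 56) + 161) + 2383 = ((-165 + 5 + 112)/(-30) + 161) + 2383 = (-1/30*(-48) + 161) + 2383 = (8/5 + 161) + 2383 = 813/5 + 2383 = 12728/5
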